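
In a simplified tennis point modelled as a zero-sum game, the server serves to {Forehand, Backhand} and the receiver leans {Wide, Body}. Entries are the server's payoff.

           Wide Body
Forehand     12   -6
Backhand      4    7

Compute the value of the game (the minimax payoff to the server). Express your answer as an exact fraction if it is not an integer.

36/7

Row minima: Forehand → -6, Backhand → 4; maximin = 4.
Column maxima: Wide → 12, Body → 7; minimax = 7.
4 ≠ 7, so there is no saddle point; optimal play is mixed.
Let the server play Forehand with probability p. Expected payoff against Wide: 12p + 4(1−p) = 8p + 4; against Body: (-6)p + 7(1−p) = −13p + 7.
Setting these equal: 8p + 4 = −13p + 7 ⇒ 21p = 3 ⇒ p = 1/7, and the value is (8)·(1/7) + 4 = 36/7.
For the receiver: with q = P(Wide), equating Forehand's and Backhand's payoffs gives 18q − 6 = −3q + 7 ⇒ q = 13/21.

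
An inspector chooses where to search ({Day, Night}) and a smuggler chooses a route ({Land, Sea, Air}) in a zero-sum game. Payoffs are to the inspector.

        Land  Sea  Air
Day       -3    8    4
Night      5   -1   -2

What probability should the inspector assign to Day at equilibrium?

1/2

Row minima: Day → -3, Night → -2; maximin = -2.
Column maxima: Land → 5, Sea → 8, Air → 4; minimax = 4.
-2 ≠ 4, so there is no saddle point; optimal play is mixed.
Sea is strictly dominated by Air (it gives the inspector strictly more in every row), so the smuggler never plays it.
On the remaining 2×2 (Day, Night vs Land, Air):
Let the inspector play Day with probability p. Expected payoff against Land: (-3)p + 5(1−p) = −8p + 5; against Air: 4p + (-2)(1−p) = 6p − 2.
Setting these equal: −8p + 5 = 6p − 2 ⇒ −14p = -7 ⇒ p = 1/2, and the value is (-8)·(1/2) + 5 = 1.
For the smuggler: with q = P(Land), equating Day's and Night's payoffs gives −7q + 4 = 7q − 2 ⇒ q = 3/7.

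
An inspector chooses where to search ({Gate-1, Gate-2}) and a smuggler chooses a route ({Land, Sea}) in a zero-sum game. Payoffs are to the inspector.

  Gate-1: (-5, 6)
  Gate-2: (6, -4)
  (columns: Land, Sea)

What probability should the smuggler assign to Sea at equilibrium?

11/21

Row minima: Gate-1 → -5, Gate-2 → -4; maximin = -4.
Column maxima: Land → 6, Sea → 6; minimax = 6.
-4 ≠ 6, so there is no saddle point; optimal play is mixed.
Let the inspector play Gate-1 with probability p. Expected payoff against Land: (-5)p + 6(1−p) = −11p + 6; against Sea: 6p + (-4)(1−p) = 10p − 4.
Setting these equal: −11p + 6 = 10p − 4 ⇒ −21p = -10 ⇒ p = 10/21, and the value is (-11)·(10/21) + 6 = 16/21.
For the smuggler: with q = P(Land), equating Gate-1's and Gate-2's payoffs gives −11q + 6 = 10q − 4 ⇒ q = 10/21.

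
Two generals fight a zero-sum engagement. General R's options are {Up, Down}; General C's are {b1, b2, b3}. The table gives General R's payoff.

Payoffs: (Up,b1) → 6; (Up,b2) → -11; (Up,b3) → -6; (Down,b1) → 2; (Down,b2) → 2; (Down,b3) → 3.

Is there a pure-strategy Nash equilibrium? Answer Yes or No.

Yes

Row minima: Up → -11, Down → 2; maximin = 2.
Column maxima: b1 → 6, b2 → 2, b3 → 3; minimax = 2.
maximin = minimax = 2, so a saddle point exists.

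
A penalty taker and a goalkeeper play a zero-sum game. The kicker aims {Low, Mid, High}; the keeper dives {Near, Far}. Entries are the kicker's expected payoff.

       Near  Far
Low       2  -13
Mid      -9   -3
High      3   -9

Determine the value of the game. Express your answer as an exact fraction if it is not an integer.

Row minima: Low → -13, Mid → -9, High → -9; maximin = -9.
Column maxima: Near → 3, Far → -3; minimax = -3.
-9 ≠ -3, so there is no saddle point; optimal play is mixed.
Low is strictly dominated by High, so the kicker never plays it.
On the remaining 2×2 (Mid, High vs Near, Far):
Let the kicker play Mid with probability p. Expected payoff against Near: (-9)p + 3(1−p) = −12p + 3; against Far: (-3)p + (-9)(1−p) = 6p − 9.
Setting these equal: −12p + 3 = 6p − 9 ⇒ −18p = -12 ⇒ p = 2/3, and the value is (-12)·(2/3) + 3 = -5.
For the keeper: with q = P(Near), equating Mid's and High's payoffs gives −6q − 3 = 12q − 9 ⇒ q = 1/3.

-5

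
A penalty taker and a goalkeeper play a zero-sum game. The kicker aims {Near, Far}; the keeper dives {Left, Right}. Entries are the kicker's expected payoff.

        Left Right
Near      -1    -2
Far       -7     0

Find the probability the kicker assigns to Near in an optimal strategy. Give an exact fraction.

Row minima: Near → -2, Far → -7; maximin = -2.
Column maxima: Left → -1, Right → 0; minimax = -1.
-2 ≠ -1, so there is no saddle point; optimal play is mixed.
Let the kicker play Near with probability p. Expected payoff against Left: (-1)p + (-7)(1−p) = 6p − 7; against Right: (-2)p + 0(1−p) = −2p.
Setting these equal: 6p − 7 = −2p ⇒ 8p = 7 ⇒ p = 7/8, and the value is (6)·(7/8) − 7 = -7/4.
For the keeper: with q = P(Left), equating Near's and Far's payoffs gives q − 2 = −7q ⇒ q = 1/4.

7/8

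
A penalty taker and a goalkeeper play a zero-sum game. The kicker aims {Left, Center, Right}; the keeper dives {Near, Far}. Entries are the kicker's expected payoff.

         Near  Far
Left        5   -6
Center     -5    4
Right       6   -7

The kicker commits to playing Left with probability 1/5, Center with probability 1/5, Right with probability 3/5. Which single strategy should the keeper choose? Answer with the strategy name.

Far

If the keeper plays Near, the kicker's expected payoff is (1/5)·5 + (1/5)·(-5) + (3/5)·6 = 18/5.
If the keeper plays Far, the kicker's expected payoff is (1/5)·(-6) + (1/5)·4 + (3/5)·(-7) = -23/5.
The keeper minimizes the kicker's payoff; the smallest is -23/5, so the best response is Far.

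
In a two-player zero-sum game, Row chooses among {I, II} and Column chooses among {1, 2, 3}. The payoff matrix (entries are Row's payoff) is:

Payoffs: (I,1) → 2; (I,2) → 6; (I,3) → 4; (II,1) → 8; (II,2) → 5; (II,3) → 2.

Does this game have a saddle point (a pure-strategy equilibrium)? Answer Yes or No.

Row minima: I → 2, II → 2; maximin = 2.
Column maxima: 1 → 8, 2 → 6, 3 → 4; minimax = 4.
2 ≠ 4, so no pure-strategy equilibrium exists.

No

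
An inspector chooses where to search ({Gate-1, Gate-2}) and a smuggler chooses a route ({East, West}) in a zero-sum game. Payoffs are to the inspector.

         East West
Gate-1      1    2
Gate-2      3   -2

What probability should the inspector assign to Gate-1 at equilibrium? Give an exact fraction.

5/6

Row minima: Gate-1 → 1, Gate-2 → -2; maximin = 1.
Column maxima: East → 3, West → 2; minimax = 2.
1 ≠ 2, so there is no saddle point; optimal play is mixed.
Let the inspector play Gate-1 with probability p. Expected payoff against East: 1p + 3(1−p) = −2p + 3; against West: 2p + (-2)(1−p) = 4p − 2.
Setting these equal: −2p + 3 = 4p − 2 ⇒ −6p = -5 ⇒ p = 5/6, and the value is (-2)·(5/6) + 3 = 4/3.
For the smuggler: with q = P(East), equating Gate-1's and Gate-2's payoffs gives −q + 2 = 5q − 2 ⇒ q = 2/3.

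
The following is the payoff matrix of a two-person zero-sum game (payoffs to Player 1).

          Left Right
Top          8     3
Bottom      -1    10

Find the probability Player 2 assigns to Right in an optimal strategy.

9/16

Row minima: Top → 3, Bottom → -1; maximin = 3.
Column maxima: Left → 8, Right → 10; minimax = 8.
3 ≠ 8, so there is no saddle point; optimal play is mixed.
Let Player 1 play Top with probability p. Expected payoff against Left: 8p + (-1)(1−p) = 9p − 1; against Right: 3p + 10(1−p) = −7p + 10.
Setting these equal: 9p − 1 = −7p + 10 ⇒ 16p = 11 ⇒ p = 11/16, and the value is (9)·(11/16) − 1 = 83/16.
For Player 2: with q = P(Left), equating Top's and Bottom's payoffs gives 5q + 3 = −11q + 10 ⇒ q = 7/16.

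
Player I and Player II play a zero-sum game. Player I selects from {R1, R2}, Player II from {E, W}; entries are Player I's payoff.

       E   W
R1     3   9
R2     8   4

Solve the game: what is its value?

Row minima: R1 → 3, R2 → 4; maximin = 4.
Column maxima: E → 8, W → 9; minimax = 8.
4 ≠ 8, so there is no saddle point; optimal play is mixed.
Let Player I play R1 with probability p. Expected payoff against E: 3p + 8(1−p) = −5p + 8; against W: 9p + 4(1−p) = 5p + 4.
Setting these equal: −5p + 8 = 5p + 4 ⇒ −10p = -4 ⇒ p = 2/5, and the value is (-5)·(2/5) + 8 = 6.
For Player II: with q = P(E), equating R1's and R2's payoffs gives −6q + 9 = 4q + 4 ⇒ q = 1/2.

6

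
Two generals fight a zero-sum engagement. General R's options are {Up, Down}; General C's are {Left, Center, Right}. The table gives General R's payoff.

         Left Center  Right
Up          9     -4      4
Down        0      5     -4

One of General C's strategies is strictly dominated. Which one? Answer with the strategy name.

Left

Right holds General R's payoff strictly below Left in every row: 4 < 9, -4 < 0.
So Left is strictly dominated for General C.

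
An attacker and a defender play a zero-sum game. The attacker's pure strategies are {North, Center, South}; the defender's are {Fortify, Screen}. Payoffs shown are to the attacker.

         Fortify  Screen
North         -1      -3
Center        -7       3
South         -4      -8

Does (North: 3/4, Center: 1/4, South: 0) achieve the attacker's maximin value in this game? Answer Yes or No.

No

Against Fortify this mix gives (3/4)·(-1) + (1/4)·(-7) = -5/2.
Against Screen this mix gives (3/4)·(-3) + (1/4)·3 = -3/2.
The defender will play Fortify, holding the attacker to -5/2. Shifting weight toward the row that does better against Fortify would raise this floor (the equalizing mix achieves -2 against both Fortify and Screen), so the proposed strategy is not optimal.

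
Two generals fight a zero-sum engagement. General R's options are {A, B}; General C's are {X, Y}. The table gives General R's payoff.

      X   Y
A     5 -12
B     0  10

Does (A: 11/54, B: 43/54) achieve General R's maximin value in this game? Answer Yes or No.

Against X this mix gives (11/54)·5 + (43/54)·0 = 55/54.
Against Y this mix gives (11/54)·(-12) + (43/54)·10 = 149/27.
General C will play X, holding General R to 55/54. Shifting weight toward the row that does better against X would raise this floor (the equalizing mix achieves 50/27 against both X and Y), so the proposed strategy is not optimal.

No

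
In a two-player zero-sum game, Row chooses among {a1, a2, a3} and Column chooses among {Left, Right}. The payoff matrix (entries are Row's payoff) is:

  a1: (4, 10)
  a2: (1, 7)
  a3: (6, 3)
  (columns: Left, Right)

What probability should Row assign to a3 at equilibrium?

2/3

Row minima: a1 → 4, a2 → 1, a3 → 3; maximin = 4.
Column maxima: Left → 6, Right → 10; minimax = 6.
4 ≠ 6, so there is no saddle point; optimal play is mixed.
a2 is strictly dominated by a1, so Row never plays it.
On the remaining 2×2 (a1, a3 vs Left, Right):
Let Row play a1 with probability p. Expected payoff against Left: 4p + 6(1−p) = −2p + 6; against Right: 10p + 3(1−p) = 7p + 3.
Setting these equal: −2p + 6 = 7p + 3 ⇒ −9p = -3 ⇒ p = 1/3, and the value is (-2)·(1/3) + 6 = 16/3.
For Column: with q = P(Left), equating a1's and a3's payoffs gives −6q + 10 = 3q + 3 ⇒ q = 7/9.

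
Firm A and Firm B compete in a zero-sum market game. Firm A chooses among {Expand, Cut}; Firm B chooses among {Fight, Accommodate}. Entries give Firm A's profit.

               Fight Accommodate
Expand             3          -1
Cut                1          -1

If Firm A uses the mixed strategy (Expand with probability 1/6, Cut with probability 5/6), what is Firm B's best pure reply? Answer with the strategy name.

Accommodate

If Firm B plays Fight, Firm A's expected payoff is (1/6)·3 + (5/6)·1 = 4/3.
If Firm B plays Accommodate, Firm A's expected payoff is (1/6)·(-1) + (5/6)·(-1) = -1.
Firm B minimizes Firm A's payoff; the smallest is -1, so the best response is Accommodate.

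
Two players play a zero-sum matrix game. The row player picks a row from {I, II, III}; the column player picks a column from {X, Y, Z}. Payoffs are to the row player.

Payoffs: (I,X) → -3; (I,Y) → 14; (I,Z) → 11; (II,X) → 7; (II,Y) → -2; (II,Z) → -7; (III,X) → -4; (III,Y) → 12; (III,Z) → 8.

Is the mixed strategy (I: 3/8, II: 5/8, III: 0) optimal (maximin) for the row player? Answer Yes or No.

Against X this mix gives (3/8)·(-3) + (5/8)·7 = 13/4.
Against Y this mix gives (3/8)·14 + (5/8)·(-2) = 4.
Against Z this mix gives (3/8)·11 + (5/8)·(-7) = -1/4.
The column player will play Z, holding the row player to -1/4. Shifting weight toward the row that does better against Z would raise this floor (the equalizing mix achieves 2 against both Z and X), so the proposed strategy is not optimal.

No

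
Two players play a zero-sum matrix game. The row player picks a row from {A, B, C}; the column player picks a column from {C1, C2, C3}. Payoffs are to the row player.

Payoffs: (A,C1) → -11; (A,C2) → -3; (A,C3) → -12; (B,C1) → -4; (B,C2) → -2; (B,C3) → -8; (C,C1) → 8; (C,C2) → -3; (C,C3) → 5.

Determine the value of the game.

-17/7

Row minima: A → -12, B → -8, C → -3; maximin = -3.
Column maxima: C1 → 8, C2 → -2, C3 → 5; minimax = -2.
-3 ≠ -2, so there is no saddle point; optimal play is mixed.
A is strictly dominated by B, so the row player never plays it.
C1 is strictly dominated by C3 (it gives the row player strictly more in every row), so the column player never plays it.
On the remaining 2×2 (B, C vs C2, C3):
Let the row player play B with probability p. Expected payoff against C2: (-2)p + (-3)(1−p) = p − 3; against C3: (-8)p + 5(1−p) = −13p + 5.
Setting these equal: p − 3 = −13p + 5 ⇒ 14p = 8 ⇒ p = 4/7, and the value is (1)·(4/7) − 3 = -17/7.
For the column player: with q = P(C2), equating B's and C's payoffs gives 6q − 8 = −8q + 5 ⇒ q = 13/14.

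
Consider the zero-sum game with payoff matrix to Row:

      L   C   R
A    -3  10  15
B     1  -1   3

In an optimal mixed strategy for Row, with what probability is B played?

13/15

Row minima: A → -3, B → -1; maximin = -1.
Column maxima: L → 1, C → 10, R → 15; minimax = 1.
-1 ≠ 1, so there is no saddle point; optimal play is mixed.
R is strictly dominated by L (it gives Row strictly more in every row), so Column never plays it.
On the remaining 2×2 (A, B vs L, C):
Let Row play A with probability p. Expected payoff against L: (-3)p + 1(1−p) = −4p + 1; against C: 10p + (-1)(1−p) = 11p − 1.
Setting these equal: −4p + 1 = 11p − 1 ⇒ −15p = -2 ⇒ p = 2/15, and the value is (-4)·(2/15) + 1 = 7/15.
For Column: with q = P(L), equating A's and B's payoffs gives −13q + 10 = 2q − 1 ⇒ q = 11/15.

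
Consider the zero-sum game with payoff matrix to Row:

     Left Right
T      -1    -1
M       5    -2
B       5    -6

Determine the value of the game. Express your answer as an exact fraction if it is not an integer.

-1

Row minima: T → -1, M → -2, B → -6; maximin = -1.
Column maxima: Left → 5, Right → -1; minimax = -1.
Since maximin = minimax = -1, there is a saddle point and the value is -1.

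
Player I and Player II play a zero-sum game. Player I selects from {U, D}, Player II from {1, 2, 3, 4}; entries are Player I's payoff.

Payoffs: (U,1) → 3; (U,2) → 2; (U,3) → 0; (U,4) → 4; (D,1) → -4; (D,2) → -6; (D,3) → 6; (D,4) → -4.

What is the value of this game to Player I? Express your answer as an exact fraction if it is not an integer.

6/7

Row minima: U → 0, D → -6; maximin = 0.
Column maxima: 1 → 3, 2 → 2, 3 → 6, 4 → 4; minimax = 2.
0 ≠ 2, so there is no saddle point; optimal play is mixed.
1 is strictly dominated by 2 (it gives Player I strictly more in every row), so Player II never plays it.
4 is strictly dominated by 2 (it gives Player I strictly more in every row), so Player II never plays it.
On the remaining 2×2 (U, D vs 2, 3):
Let Player I play U with probability p. Expected payoff against 2: 2p + (-6)(1−p) = 8p − 6; against 3: 0p + 6(1−p) = −6p + 6.
Setting these equal: 8p − 6 = −6p + 6 ⇒ 14p = 12 ⇒ p = 6/7, and the value is (8)·(6/7) − 6 = 6/7.
For Player II: with q = P(2), equating U's and D's payoffs gives 2q = −12q + 6 ⇒ q = 3/7.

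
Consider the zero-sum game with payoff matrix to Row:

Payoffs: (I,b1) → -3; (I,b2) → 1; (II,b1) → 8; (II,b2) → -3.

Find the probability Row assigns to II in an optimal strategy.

Row minima: I → -3, II → -3; maximin = -3.
Column maxima: b1 → 8, b2 → 1; minimax = 1.
-3 ≠ 1, so there is no saddle point; optimal play is mixed.
Let Row play I with probability p. Expected payoff against b1: (-3)p + 8(1−p) = −11p + 8; against b2: 1p + (-3)(1−p) = 4p − 3.
Setting these equal: −11p + 8 = 4p − 3 ⇒ −15p = -11 ⇒ p = 11/15, and the value is (-11)·(11/15) + 8 = -1/15.
For Column: with q = P(b1), equating I's and II's payoffs gives −4q + 1 = 11q − 3 ⇒ q = 4/15.

4/15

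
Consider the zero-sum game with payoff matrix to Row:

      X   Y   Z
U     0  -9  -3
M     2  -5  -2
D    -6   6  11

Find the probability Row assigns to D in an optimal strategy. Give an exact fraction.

7/19

Row minima: U → -9, M → -5, D → -6; maximin = -5.
Column maxima: X → 2, Y → 6, Z → 11; minimax = 2.
-5 ≠ 2, so there is no saddle point; optimal play is mixed.
U is strictly dominated by M, so Row never plays it.
Z is strictly dominated by Y (it gives Row strictly more in every row), so Column never plays it.
On the remaining 2×2 (M, D vs X, Y):
Let Row play M with probability p. Expected payoff against X: 2p + (-6)(1−p) = 8p − 6; against Y: (-5)p + 6(1−p) = −11p + 6.
Setting these equal: 8p − 6 = −11p + 6 ⇒ 19p = 12 ⇒ p = 12/19, and the value is (8)·(12/19) − 6 = -18/19.
For Column: with q = P(X), equating M's and D's payoffs gives 7q − 5 = −12q + 6 ⇒ q = 11/19.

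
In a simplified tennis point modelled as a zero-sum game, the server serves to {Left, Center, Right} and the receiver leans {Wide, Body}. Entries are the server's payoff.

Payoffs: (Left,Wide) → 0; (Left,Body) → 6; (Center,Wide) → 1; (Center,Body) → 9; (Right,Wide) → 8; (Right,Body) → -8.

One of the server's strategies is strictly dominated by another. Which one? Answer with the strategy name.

Left

Center gives a strictly higher payoff than Left against every column: 1 > 0, 9 > 6.
So Left is strictly dominated and the server never plays it.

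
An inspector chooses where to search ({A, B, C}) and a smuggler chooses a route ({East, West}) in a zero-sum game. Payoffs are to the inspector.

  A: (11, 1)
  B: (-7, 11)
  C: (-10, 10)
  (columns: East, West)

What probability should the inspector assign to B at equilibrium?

Row minima: A → 1, B → -7, C → -10; maximin = 1.
Column maxima: East → 11, West → 11; minimax = 11.
1 ≠ 11, so there is no saddle point; optimal play is mixed.
C is strictly dominated by B, so the inspector never plays it.
On the remaining 2×2 (A, B vs East, West):
Let the inspector play A with probability p. Expected payoff against East: 11p + (-7)(1−p) = 18p − 7; against West: 1p + 11(1−p) = −10p + 11.
Setting these equal: 18p − 7 = −10p + 11 ⇒ 28p = 18 ⇒ p = 9/14, and the value is (18)·(9/14) − 7 = 32/7.
For the smuggler: with q = P(East), equating A's and B's payoffs gives 10q + 1 = −18q + 11 ⇒ q = 5/14.

5/14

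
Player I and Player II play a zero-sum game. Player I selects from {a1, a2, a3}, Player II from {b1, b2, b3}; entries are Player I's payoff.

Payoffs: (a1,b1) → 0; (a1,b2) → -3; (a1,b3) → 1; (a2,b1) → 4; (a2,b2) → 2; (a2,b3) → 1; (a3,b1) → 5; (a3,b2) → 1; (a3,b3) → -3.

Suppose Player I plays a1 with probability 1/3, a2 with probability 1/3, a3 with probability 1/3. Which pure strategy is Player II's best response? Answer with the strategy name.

b3

If Player II plays b1, Player I's expected payoff is (1/3)·0 + (1/3)·4 + (1/3)·5 = 3.
If Player II plays b2, Player I's expected payoff is (1/3)·(-3) + (1/3)·2 + (1/3)·1 = 0.
If Player II plays b3, Player I's expected payoff is (1/3)·1 + (1/3)·1 + (1/3)·(-3) = -1/3.
Player II minimizes Player I's payoff; the smallest is -1/3, so the best response is b3.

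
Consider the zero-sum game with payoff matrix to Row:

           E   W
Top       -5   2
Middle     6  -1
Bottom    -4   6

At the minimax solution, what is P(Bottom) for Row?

7/17

Row minima: Top → -5, Middle → -1, Bottom → -4; maximin = -1.
Column maxima: E → 6, W → 6; minimax = 6.
-1 ≠ 6, so there is no saddle point; optimal play is mixed.
Top is strictly dominated by Bottom, so Row never plays it.
On the remaining 2×2 (Middle, Bottom vs E, W):
Let Row play Middle with probability p. Expected payoff against E: 6p + (-4)(1−p) = 10p − 4; against W: (-1)p + 6(1−p) = −7p + 6.
Setting these equal: 10p − 4 = −7p + 6 ⇒ 17p = 10 ⇒ p = 10/17, and the value is (10)·(10/17) − 4 = 32/17.
For Column: with q = P(E), equating Middle's and Bottom's payoffs gives 7q − 1 = −10q + 6 ⇒ q = 7/17.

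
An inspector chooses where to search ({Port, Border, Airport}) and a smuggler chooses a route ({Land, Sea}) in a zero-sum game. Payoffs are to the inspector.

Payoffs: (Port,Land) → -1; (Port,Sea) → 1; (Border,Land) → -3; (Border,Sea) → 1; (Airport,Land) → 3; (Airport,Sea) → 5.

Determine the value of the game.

Row minima: Port → -1, Border → -3, Airport → 3; maximin = 3.
Column maxima: Land → 3, Sea → 5; minimax = 3.
Since maximin = minimax = 3, there is a saddle point and the value is 3.

3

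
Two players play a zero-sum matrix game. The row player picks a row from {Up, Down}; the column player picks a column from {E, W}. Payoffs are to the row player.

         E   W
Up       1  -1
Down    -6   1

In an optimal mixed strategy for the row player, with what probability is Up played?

Row minima: Up → -1, Down → -6; maximin = -1.
Column maxima: E → 1, W → 1; minimax = 1.
-1 ≠ 1, so there is no saddle point; optimal play is mixed.
Let the row player play Up with probability p. Expected payoff against E: 1p + (-6)(1−p) = 7p − 6; against W: (-1)p + 1(1−p) = −2p + 1.
Setting these equal: 7p − 6 = −2p + 1 ⇒ 9p = 7 ⇒ p = 7/9, and the value is (7)·(7/9) − 6 = -5/9.
For the column player: with q = P(E), equating Up's and Down's payoffs gives 2q − 1 = −7q + 1 ⇒ q = 2/9.

7/9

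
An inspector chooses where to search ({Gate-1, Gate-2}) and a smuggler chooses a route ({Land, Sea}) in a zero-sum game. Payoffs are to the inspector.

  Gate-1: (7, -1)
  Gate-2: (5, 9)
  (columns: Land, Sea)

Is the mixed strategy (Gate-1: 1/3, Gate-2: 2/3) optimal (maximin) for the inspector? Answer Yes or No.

Yes

Against Land this mix gives (1/3)·7 + (2/3)·5 = 17/3.
Against Sea this mix gives (1/3)·(-1) + (2/3)·9 = 17/3.
All of the smuggler's active replies (Land, Sea) yield 17/3, and no column does worse for the inspector. The mix makes the smuggler indifferent and guarantees 17/3, so it is optimal.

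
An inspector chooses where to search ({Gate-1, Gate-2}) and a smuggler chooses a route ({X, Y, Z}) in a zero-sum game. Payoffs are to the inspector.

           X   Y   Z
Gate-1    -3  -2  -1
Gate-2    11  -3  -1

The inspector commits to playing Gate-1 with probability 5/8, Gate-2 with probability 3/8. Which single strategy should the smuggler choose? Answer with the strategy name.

If the smuggler plays X, the inspector's expected payoff is (5/8)·(-3) + (3/8)·11 = 9/4.
If the smuggler plays Y, the inspector's expected payoff is (5/8)·(-2) + (3/8)·(-3) = -19/8.
If the smuggler plays Z, the inspector's expected payoff is (5/8)·(-1) + (3/8)·(-1) = -1.
The smuggler minimizes the inspector's payoff; the smallest is -19/8, so the best response is Y.

Y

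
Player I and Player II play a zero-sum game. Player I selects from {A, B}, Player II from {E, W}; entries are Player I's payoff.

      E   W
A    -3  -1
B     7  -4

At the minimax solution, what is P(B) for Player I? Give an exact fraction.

Row minima: A → -3, B → -4; maximin = -3.
Column maxima: E → 7, W → -1; minimax = -1.
-3 ≠ -1, so there is no saddle point; optimal play is mixed.
Let Player I play A with probability p. Expected payoff against E: (-3)p + 7(1−p) = −10p + 7; against W: (-1)p + (-4)(1−p) = 3p − 4.
Setting these equal: −10p + 7 = 3p − 4 ⇒ −13p = -11 ⇒ p = 11/13, and the value is (-10)·(11/13) + 7 = -19/13.
For Player II: with q = P(E), equating A's and B's payoffs gives −2q − 1 = 11q − 4 ⇒ q = 3/13.

2/13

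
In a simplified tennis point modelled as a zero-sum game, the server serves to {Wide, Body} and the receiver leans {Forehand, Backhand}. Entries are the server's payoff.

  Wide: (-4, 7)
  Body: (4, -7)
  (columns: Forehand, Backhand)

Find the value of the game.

0

Row minima: Wide → -4, Body → -7; maximin = -4.
Column maxima: Forehand → 4, Backhand → 7; minimax = 4.
-4 ≠ 4, so there is no saddle point; optimal play is mixed.
Let the server play Wide with probability p. Expected payoff against Forehand: (-4)p + 4(1−p) = −8p + 4; against Backhand: 7p + (-7)(1−p) = 14p − 7.
Setting these equal: −8p + 4 = 14p − 7 ⇒ −22p = -11 ⇒ p = 1/2, and the value is (-8)·(1/2) + 4 = 0.
For the receiver: with q = P(Forehand), equating Wide's and Body's payoffs gives −11q + 7 = 11q − 7 ⇒ q = 7/11.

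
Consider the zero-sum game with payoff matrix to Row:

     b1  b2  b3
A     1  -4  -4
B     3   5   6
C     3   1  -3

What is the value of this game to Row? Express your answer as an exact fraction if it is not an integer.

3

Row minima: A → -4, B → 3, C → -3; maximin = 3.
Column maxima: b1 → 3, b2 → 5, b3 → 6; minimax = 3.
Since maximin = minimax = 3, there is a saddle point and the value is 3.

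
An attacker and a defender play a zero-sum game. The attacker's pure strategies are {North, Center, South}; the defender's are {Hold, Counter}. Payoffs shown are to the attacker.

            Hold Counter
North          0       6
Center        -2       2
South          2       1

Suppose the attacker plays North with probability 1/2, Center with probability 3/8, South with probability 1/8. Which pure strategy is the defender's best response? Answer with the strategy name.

If the defender plays Hold, the attacker's expected payoff is (1/2)·0 + (3/8)·(-2) + (1/8)·2 = -1/2.
If the defender plays Counter, the attacker's expected payoff is (1/2)·6 + (3/8)·2 + (1/8)·1 = 31/8.
The defender minimizes the attacker's payoff; the smallest is -1/2, so the best response is Hold.

Hold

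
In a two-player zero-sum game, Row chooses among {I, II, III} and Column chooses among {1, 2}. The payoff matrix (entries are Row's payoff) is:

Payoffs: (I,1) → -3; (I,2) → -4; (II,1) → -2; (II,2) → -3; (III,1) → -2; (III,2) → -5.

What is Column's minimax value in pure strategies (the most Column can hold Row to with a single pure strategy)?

Column maxima: 1 → -2, 2 → -3.
The smallest of these is -3.

-3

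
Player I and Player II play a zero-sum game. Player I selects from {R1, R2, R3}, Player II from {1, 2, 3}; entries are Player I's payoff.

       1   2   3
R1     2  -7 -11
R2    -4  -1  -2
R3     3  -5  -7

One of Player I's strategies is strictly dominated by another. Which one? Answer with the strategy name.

R3 gives a strictly higher payoff than R1 against every column: 3 > 2, -5 > -7, -7 > -11.
So R1 is strictly dominated and Player I never plays it.

R1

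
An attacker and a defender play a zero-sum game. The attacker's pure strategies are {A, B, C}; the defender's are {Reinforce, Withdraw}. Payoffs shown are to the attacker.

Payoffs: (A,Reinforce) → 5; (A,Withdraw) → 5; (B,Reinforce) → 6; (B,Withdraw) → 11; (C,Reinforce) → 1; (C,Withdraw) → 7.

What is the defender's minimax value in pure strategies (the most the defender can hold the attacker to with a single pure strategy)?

6

Column maxima: Reinforce → 6, Withdraw → 11.
The smallest of these is 6.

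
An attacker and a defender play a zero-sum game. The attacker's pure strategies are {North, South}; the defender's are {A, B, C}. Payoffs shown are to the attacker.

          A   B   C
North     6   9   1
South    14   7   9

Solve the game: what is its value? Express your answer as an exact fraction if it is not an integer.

Row minima: North → 1, South → 7; maximin = 7.
Column maxima: A → 14, B → 9, C → 9; minimax = 9.
7 ≠ 9, so there is no saddle point; optimal play is mixed.
A is strictly dominated by C (it gives the attacker strictly more in every row), so the defender never plays it.
On the remaining 2×2 (North, South vs B, C):
Let the attacker play North with probability p. Expected payoff against B: 9p + 7(1−p) = 2p + 7; against C: 1p + 9(1−p) = −8p + 9.
Setting these equal: 2p + 7 = −8p + 9 ⇒ 10p = 2 ⇒ p = 1/5, and the value is (2)·(1/5) + 7 = 37/5.
For the defender: with q = P(B), equating North's and South's payoffs gives 8q + 1 = −2q + 9 ⇒ q = 4/5.

37/5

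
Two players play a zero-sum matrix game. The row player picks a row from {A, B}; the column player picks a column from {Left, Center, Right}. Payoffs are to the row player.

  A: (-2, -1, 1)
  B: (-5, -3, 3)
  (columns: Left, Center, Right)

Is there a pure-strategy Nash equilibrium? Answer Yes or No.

Row minima: A → -2, B → -5; maximin = -2.
Column maxima: Left → -2, Center → -1, Right → 3; minimax = -2.
maximin = minimax = -2, so a saddle point exists.

Yes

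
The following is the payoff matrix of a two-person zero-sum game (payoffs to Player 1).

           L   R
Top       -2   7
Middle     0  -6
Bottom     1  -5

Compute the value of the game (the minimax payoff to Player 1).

-1/5

Row minima: Top → -2, Middle → -6, Bottom → -5; maximin = -2.
Column maxima: L → 1, R → 7; minimax = 1.
-2 ≠ 1, so there is no saddle point; optimal play is mixed.
Middle is strictly dominated by Bottom, so Player 1 never plays it.
On the remaining 2×2 (Top, Bottom vs L, R):
Let Player 1 play Top with probability p. Expected payoff against L: (-2)p + 1(1−p) = −3p + 1; against R: 7p + (-5)(1−p) = 12p − 5.
Setting these equal: −3p + 1 = 12p − 5 ⇒ −15p = -6 ⇒ p = 2/5, and the value is (-3)·(2/5) + 1 = -1/5.
For Player 2: with q = P(L), equating Top's and Bottom's payoffs gives −9q + 7 = 6q − 5 ⇒ q = 4/5.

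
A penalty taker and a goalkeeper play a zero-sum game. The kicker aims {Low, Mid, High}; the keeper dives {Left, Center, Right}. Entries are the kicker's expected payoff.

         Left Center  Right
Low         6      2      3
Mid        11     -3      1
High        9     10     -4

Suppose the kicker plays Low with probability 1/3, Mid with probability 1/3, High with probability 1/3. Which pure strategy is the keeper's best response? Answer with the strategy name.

If the keeper plays Left, the kicker's expected payoff is (1/3)·6 + (1/3)·11 + (1/3)·9 = 26/3.
If the keeper plays Center, the kicker's expected payoff is (1/3)·2 + (1/3)·(-3) + (1/3)·10 = 3.
If the keeper plays Right, the kicker's expected payoff is (1/3)·3 + (1/3)·1 + (1/3)·(-4) = 0.
The keeper minimizes the kicker's payoff; the smallest is 0, so the best response is Right.

Right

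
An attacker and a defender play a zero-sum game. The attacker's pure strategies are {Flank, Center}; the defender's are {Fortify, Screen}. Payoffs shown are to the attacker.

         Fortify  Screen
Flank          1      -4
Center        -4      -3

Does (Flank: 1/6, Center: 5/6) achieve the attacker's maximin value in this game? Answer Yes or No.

Yes

Against Fortify this mix gives (1/6)·1 + (5/6)·(-4) = -19/6.
Against Screen this mix gives (1/6)·(-4) + (5/6)·(-3) = -19/6.
All of the defender's active replies (Fortify, Screen) yield -19/6, and no column does worse for the attacker. The mix makes the defender indifferent and guarantees -19/6, so it is optimal.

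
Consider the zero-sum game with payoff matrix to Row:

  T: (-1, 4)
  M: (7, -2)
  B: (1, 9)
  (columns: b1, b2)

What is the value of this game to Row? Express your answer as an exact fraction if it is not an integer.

65/17

Row minima: T → -1, M → -2, B → 1; maximin = 1.
Column maxima: b1 → 7, b2 → 9; minimax = 7.
1 ≠ 7, so there is no saddle point; optimal play is mixed.
T is strictly dominated by B, so Row never plays it.
On the remaining 2×2 (M, B vs b1, b2):
Let Row play M with probability p. Expected payoff against b1: 7p + 1(1−p) = 6p + 1; against b2: (-2)p + 9(1−p) = −11p + 9.
Setting these equal: 6p + 1 = −11p + 9 ⇒ 17p = 8 ⇒ p = 8/17, and the value is (6)·(8/17) + 1 = 65/17.
For Column: with q = P(b1), equating M's and B's payoffs gives 9q − 2 = −8q + 9 ⇒ q = 11/17.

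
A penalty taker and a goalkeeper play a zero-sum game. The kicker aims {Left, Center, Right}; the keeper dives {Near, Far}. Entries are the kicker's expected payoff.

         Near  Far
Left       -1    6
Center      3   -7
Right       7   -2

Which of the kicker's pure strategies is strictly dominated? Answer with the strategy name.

Right gives a strictly higher payoff than Center against every column: 7 > 3, -2 > -7.
So Center is strictly dominated and the kicker never plays it.

Center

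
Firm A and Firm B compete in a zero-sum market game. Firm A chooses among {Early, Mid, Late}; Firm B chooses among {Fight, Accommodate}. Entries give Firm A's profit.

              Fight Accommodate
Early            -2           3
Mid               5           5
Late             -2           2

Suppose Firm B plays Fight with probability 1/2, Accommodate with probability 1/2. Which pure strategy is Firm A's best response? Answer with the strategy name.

Expected payoff of Early: (1/2)·(-2) + (1/2)·3 = 1/2.
Expected payoff of Mid: (1/2)·5 + (1/2)·5 = 5.
Expected payoff of Late: (1/2)·(-2) + (1/2)·2 = 0.
The largest is 5, so Firm A's best response is Mid.

Mid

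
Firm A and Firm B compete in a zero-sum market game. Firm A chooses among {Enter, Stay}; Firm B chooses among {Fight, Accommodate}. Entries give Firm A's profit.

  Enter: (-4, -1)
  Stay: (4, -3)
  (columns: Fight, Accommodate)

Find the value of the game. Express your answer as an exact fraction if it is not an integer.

Row minima: Enter → -4, Stay → -3; maximin = -3.
Column maxima: Fight → 4, Accommodate → -1; minimax = -1.
-3 ≠ -1, so there is no saddle point; optimal play is mixed.
Let Firm A play Enter with probability p. Expected payoff against Fight: (-4)p + 4(1−p) = −8p + 4; against Accommodate: (-1)p + (-3)(1−p) = 2p − 3.
Setting these equal: −8p + 4 = 2p − 3 ⇒ −10p = -7 ⇒ p = 7/10, and the value is (-8)·(7/10) + 4 = -8/5.
For Firm B: with q = P(Fight), equating Enter's and Stay's payoffs gives −3q − 1 = 7q − 3 ⇒ q = 1/5.

-8/5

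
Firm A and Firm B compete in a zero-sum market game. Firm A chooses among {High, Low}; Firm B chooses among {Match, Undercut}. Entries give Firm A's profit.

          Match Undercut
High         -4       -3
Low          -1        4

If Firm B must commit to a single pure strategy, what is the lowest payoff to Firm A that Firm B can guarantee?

-1

Column maxima: Match → -1, Undercut → 4.
The smallest of these is -1.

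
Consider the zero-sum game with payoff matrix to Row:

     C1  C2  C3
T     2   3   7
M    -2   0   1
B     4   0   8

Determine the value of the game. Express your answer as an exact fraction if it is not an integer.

Row minima: T → 2, M → -2, B → 0; maximin = 2.
Column maxima: C1 → 4, C2 → 3, C3 → 8; minimax = 3.
2 ≠ 3, so there is no saddle point; optimal play is mixed.
M is strictly dominated by T, so Row never plays it.
C3 is strictly dominated by C1 (it gives Row strictly more in every row), so Column never plays it.
On the remaining 2×2 (T, B vs C1, C2):
Let Row play T with probability p. Expected payoff against C1: 2p + 4(1−p) = −2p + 4; against C2: 3p + 0(1−p) = 3p.
Setting these equal: −2p + 4 = 3p ⇒ −5p = -4 ⇒ p = 4/5, and the value is (-2)·(4/5) + 4 = 12/5.
For Column: with q = P(C1), equating T's and B's payoffs gives −q + 3 = 4q ⇒ q = 3/5.

12/5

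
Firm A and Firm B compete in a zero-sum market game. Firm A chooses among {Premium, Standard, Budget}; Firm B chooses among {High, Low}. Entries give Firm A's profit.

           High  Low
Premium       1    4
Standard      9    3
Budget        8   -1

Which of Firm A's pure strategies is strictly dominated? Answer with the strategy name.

Budget

Standard gives a strictly higher payoff than Budget against every column: 9 > 8, 3 > -1.
So Budget is strictly dominated and Firm A never plays it.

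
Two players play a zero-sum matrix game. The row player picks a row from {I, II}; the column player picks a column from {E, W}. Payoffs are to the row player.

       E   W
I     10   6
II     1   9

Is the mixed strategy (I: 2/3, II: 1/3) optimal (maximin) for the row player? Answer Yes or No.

Yes

Against E this mix gives (2/3)·10 + (1/3)·1 = 7.
Against W this mix gives (2/3)·6 + (1/3)·9 = 7.
All of the column player's active replies (E, W) yield 7, and no column does worse for the row player. The mix makes the column player indifferent and guarantees 7, so it is optimal.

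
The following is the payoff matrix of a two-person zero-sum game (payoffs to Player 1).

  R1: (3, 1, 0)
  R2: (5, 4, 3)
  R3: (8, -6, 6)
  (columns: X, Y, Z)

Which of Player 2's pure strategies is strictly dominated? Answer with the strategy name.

X

Y holds Player 1's payoff strictly below X in every row: 1 < 3, 4 < 5, -6 < 8.
So X is strictly dominated for Player 2.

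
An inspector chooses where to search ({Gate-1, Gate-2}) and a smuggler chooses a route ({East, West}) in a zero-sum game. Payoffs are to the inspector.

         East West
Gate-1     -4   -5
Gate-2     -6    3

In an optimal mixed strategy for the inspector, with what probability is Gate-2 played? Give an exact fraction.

1/10

Row minima: Gate-1 → -5, Gate-2 → -6; maximin = -5.
Column maxima: East → -4, West → 3; minimax = -4.
-5 ≠ -4, so there is no saddle point; optimal play is mixed.
Let the inspector play Gate-1 with probability p. Expected payoff against East: (-4)p + (-6)(1−p) = 2p − 6; against West: (-5)p + 3(1−p) = −8p + 3.
Setting these equal: 2p − 6 = −8p + 3 ⇒ 10p = 9 ⇒ p = 9/10, and the value is (2)·(9/10) − 6 = -21/5.
For the smuggler: with q = P(East), equating Gate-1's and Gate-2's payoffs gives q − 5 = −9q + 3 ⇒ q = 4/5.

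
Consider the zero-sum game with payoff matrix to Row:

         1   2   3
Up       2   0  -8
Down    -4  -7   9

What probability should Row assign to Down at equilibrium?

1/3

Row minima: Up → -8, Down → -7; maximin = -7.
Column maxima: 1 → 2, 2 → 0, 3 → 9; minimax = 0.
-7 ≠ 0, so there is no saddle point; optimal play is mixed.
1 is strictly dominated by 2 (it gives Row strictly more in every row), so Column never plays it.
On the remaining 2×2 (Up, Down vs 2, 3):
Let Row play Up with probability p. Expected payoff against 2: 0p + (-7)(1−p) = 7p − 7; against 3: (-8)p + 9(1−p) = −17p + 9.
Setting these equal: 7p − 7 = −17p + 9 ⇒ 24p = 16 ⇒ p = 2/3, and the value is (7)·(2/3) − 7 = -7/3.
For Column: with q = P(2), equating Up's and Down's payoffs gives 8q − 8 = −16q + 9 ⇒ q = 17/24.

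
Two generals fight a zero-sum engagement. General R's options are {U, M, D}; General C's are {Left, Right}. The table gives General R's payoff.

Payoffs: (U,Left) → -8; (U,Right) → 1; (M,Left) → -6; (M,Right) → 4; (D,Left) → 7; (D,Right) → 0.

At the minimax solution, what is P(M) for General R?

7/17

Row minima: U → -8, M → -6, D → 0; maximin = 0.
Column maxima: Left → 7, Right → 4; minimax = 4.
0 ≠ 4, so there is no saddle point; optimal play is mixed.
U is strictly dominated by M, so General R never plays it.
On the remaining 2×2 (M, D vs Left, Right):
Let General R play M with probability p. Expected payoff against Left: (-6)p + 7(1−p) = −13p + 7; against Right: 4p + 0(1−p) = 4p.
Setting these equal: −13p + 7 = 4p ⇒ −17p = -7 ⇒ p = 7/17, and the value is (-13)·(7/17) + 7 = 28/17.
For General C: with q = P(Left), equating M's and D's payoffs gives −10q + 4 = 7q ⇒ q = 4/17.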